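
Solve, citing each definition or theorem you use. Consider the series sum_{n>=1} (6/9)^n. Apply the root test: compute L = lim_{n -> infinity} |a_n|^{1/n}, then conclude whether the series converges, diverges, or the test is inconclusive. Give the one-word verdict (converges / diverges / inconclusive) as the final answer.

Let a_n denote the general term. Form |a_n|^(1/n) and simplify:
|a_n|^(1/n) = 2/3
Take the limit as n -> infinity: L = 2/3.
Since L = 2/3 < 1, the root test implies convergence.

converges


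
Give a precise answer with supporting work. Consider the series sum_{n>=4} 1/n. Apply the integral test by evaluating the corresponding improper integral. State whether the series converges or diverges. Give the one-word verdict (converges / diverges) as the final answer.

Let f(x) = 1/x. Then f is positive, continuous, and decreasing on [4, infinity), so the integral test applies.
Compute the improper integral int_{4}^infinity f(x) dx:
  antiderivative F(x) = log(x).
  As x -> infinity, log(x) -> infinity.
  So int = infinity - log(4) = infinity. By the integral test, the series diverges.

diverges


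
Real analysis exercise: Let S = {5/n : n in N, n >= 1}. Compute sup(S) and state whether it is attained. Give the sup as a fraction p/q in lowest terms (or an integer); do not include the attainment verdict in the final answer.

Analysis:
- Values: 5, 5/2, 5/3, 5/4, ... strictly decreasing.
- The maximum is 5 (n=1); sup = 5 (attained).
- The set is bounded below by 0; 5/n -> 0 so 0 is the greatest lower bound.
- 0 is not in the set, so inf = 0 is not attained.
Conclusion: sup(S) = 5, attained in S.

5


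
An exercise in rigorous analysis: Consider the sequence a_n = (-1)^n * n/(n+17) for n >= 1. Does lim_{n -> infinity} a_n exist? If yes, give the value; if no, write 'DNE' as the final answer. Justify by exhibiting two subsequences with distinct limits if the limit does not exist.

Examine the behaviour of a_n along subsequences.
a_{2k} = 2k/(2k+17) -> 1. a_{2k+1} = -(2k+1)/(2k+18) -> -1.
Since these two subsequential limits are 1 and -1, distinct, the full sequence cannot converge (a convergent sequence has all subsequences tending to the same limit). So lim a_n does not exist.

DNE


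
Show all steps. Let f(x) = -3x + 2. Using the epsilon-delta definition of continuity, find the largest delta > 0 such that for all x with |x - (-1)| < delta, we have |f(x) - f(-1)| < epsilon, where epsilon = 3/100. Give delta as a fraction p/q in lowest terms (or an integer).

We compute f(-1) = -3*(-1) + 2 = 5.
|f(x) - f(-1)| = |-3x + 2 - (5)| = |-3(x - (-1))| = 3|x - (-1)|.
We need 3|x - (-1)| < 3/100, i.e. |x - (-1)| < 3/100 / 3 = 1/100.
So any delta <= 1/100 works. Conversely, if delta > 1/100, then x = -1 + 1/100 satisfies |x - (-1)| = 1/100 < delta but |f(x) - f(-1)| = 3 * 1/100 = 3/100, which is not < 3/100; so no larger delta works.
Hence the largest such delta is 1/100.

1/100


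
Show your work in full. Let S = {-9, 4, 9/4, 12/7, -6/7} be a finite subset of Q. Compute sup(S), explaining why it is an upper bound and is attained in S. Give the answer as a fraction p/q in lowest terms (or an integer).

S is finite, so sup(S) = max(S).
Sorted decreasing:
4, 9/4, 12/7, -6/7, -9
The extremum is 4.
For every x in S, x <= 4. And 4 is in S, so it is attained.
Therefore sup(S) = 4.

4


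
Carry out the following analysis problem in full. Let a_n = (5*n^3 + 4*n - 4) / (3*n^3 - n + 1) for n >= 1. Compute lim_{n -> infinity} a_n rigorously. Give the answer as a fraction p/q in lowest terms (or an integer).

Divide numerator and denominator by n^3, the highest power:
numerator / n^3 = 5 + 4/n^2 - 4/n^3
denominator / n^3 = 3 - 1/n^2 + n^(-3)
As n -> infinity, all terms of the form c/n^k (k >= 1) tend to 0.
So numerator / n^3 -> 5 and denominator / n^3 -> 3.
Therefore lim a_n = 5/3.

5/3


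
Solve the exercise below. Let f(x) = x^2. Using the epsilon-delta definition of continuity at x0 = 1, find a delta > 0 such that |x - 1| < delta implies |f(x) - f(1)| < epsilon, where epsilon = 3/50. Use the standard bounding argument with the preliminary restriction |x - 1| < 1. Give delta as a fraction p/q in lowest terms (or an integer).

Factor: |x^2 - (1)^2| = |x - 1| * |x + 1|.
Impose |x - 1| < 1 first. Then |x + 1| = |(x - 1) + 2*(1)| <= |x - 1| + 2*|1| < 1 + 2 = 3.
So |x^2 - (1)^2| < delta * 3.
We need delta * 3 <= 3/50, i.e. delta <= 3/50/3 = 1/50.
Since 1/50 < 1, this is tighter than 1; take delta = 1/50.
So delta = 1/50 works.

1/50


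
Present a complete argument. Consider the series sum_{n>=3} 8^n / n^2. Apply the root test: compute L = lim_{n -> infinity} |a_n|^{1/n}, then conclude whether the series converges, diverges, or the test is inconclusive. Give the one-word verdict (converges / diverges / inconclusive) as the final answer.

Let a_n denote the general term. Form |a_n|^(1/n) and simplify:
|a_n|^(1/n) = 8/n^(2/n)
Take the limit as n -> infinity: L = 8.
Since L = 8 > 1, the root test implies divergence.

diverges


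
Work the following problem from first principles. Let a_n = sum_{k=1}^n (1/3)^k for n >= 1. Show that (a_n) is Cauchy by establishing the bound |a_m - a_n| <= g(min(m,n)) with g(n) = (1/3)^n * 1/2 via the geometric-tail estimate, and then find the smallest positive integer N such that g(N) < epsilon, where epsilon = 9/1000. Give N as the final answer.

For m > n >= 1: |a_m - a_n| = sum_{k=n+1}^m (1/3)^k < sum_{k=n+1}^infinity (1/3)^k = (1/3)^(n+1) / (1 - 1/3) = (1/3)^n * (1/3) * (3/2) = (1/3)^n * 1/2.
So g(n) = (1/3)^n / 2. Since g(n) -> 0, (a_n) is Cauchy.
Now solve g(N) < 9/1000: (1/3)^N / 2 < 9/1000 <=> 3^N > 1 / (2 * 9/1000) = 500/9.
Check powers of 3: 3^3 = 27 <= 500/9, 3^4 = 81 > 500/9.
So the smallest such N is 4. Check: g(4) = 1/(2 * 81) = 1/162 < 9/1000.

4


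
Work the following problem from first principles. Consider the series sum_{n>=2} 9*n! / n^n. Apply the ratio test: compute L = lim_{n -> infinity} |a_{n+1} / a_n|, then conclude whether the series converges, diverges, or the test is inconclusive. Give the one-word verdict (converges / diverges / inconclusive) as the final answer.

Let a_n denote the general term. Form the ratio a_{n+1}/a_n and simplify:
a_{n+1}/a_n = (n/(n + 1))^n
Take the limit as n -> infinity: L = exp(-1).
Since L = exp(-1) < 1, the ratio test implies the series converges.

converges


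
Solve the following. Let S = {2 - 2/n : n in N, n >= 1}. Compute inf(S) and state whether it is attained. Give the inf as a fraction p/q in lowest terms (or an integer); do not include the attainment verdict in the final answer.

Analysis:
- Values: 0, 1, 4/3, 3/2, ... strictly increasing.
- Minimum is 0 (n=1); inf = 0 (attained).
- 2 - 2/n -> 2 from below; sup = 2, not attained.
Conclusion: inf(S) = 0, attained in S.

0


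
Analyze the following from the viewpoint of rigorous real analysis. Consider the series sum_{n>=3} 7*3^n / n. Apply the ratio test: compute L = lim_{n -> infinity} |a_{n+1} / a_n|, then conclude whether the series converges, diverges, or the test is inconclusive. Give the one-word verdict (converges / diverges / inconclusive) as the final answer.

Let a_n denote the general term. Form the ratio a_{n+1}/a_n and simplify:
a_{n+1}/a_n = 3*n/(n + 1)
Take the limit as n -> infinity: L = 3.
Since L = 3 > 1 (or L = infinity), the ratio test implies the series diverges.

diverges


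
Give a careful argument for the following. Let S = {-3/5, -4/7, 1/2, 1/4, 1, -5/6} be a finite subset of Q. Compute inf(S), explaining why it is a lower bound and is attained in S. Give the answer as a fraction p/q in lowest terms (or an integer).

S is finite, so inf(S) = min(S).
Sorted increasing:
-5/6, -3/5, -4/7, 1/4, 1/2, 1
The extremum is -5/6.
For every x in S, x >= -5/6. And -5/6 is in S, so it is attained.
Therefore inf(S) = -5/6.

-5/6


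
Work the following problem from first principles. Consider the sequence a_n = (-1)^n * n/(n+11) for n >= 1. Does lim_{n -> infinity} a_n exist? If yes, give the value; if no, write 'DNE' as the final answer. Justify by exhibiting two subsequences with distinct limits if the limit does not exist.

Examine the behaviour of a_n along subsequences.
a_{2k} = 2k/(2k+11) -> 1. a_{2k+1} = -(2k+1)/(2k+12) -> -1.
Since these two subsequential limits are 1 and -1, distinct, the full sequence cannot converge (a convergent sequence has all subsequences tending to the same limit). So lim a_n does not exist.

DNE


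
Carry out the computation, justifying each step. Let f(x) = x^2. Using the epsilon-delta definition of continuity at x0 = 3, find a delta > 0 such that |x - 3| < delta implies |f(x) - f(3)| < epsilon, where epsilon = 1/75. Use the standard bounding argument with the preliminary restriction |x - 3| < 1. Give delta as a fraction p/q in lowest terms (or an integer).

Factor: |x^2 - (3)^2| = |x - 3| * |x + 3|.
Impose |x - 3| < 1 first. Then |x + 3| = |(x - 3) + 2*(3)| <= |x - 3| + 2*|3| < 1 + 6 = 7.
So |x^2 - (3)^2| < delta * 7.
We need delta * 7 <= 1/75, i.e. delta <= 1/75/7 = 1/525.
Since 1/525 < 1, this is tighter than 1; take delta = 1/525.
So delta = 1/525 works.

1/525


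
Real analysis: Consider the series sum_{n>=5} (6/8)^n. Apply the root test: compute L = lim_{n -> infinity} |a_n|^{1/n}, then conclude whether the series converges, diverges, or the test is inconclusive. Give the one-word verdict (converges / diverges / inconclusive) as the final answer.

Let a_n denote the general term. Form |a_n|^(1/n) and simplify:
|a_n|^(1/n) = 3/4
Take the limit as n -> infinity: L = 3/4.
Since L = 3/4 < 1, the root test implies convergence.

converges


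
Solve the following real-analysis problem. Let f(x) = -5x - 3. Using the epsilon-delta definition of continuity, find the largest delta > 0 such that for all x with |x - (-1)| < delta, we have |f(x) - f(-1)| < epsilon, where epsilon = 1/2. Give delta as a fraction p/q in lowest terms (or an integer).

We compute f(-1) = -5*(-1) - 3 = 2.
|f(x) - f(-1)| = |-5x - 3 - (2)| = |-5(x - (-1))| = 5|x - (-1)|.
We need 5|x - (-1)| < 1/2, i.e. |x - (-1)| < 1/2 / 5 = 1/10.
So any delta <= 1/10 works. Conversely, if delta > 1/10, then x = -1 + 1/10 satisfies |x - (-1)| = 1/10 < delta but |f(x) - f(-1)| = 5 * 1/10 = 1/2, which is not < 1/2; so no larger delta works.
Hence the largest such delta is 1/10.

1/10


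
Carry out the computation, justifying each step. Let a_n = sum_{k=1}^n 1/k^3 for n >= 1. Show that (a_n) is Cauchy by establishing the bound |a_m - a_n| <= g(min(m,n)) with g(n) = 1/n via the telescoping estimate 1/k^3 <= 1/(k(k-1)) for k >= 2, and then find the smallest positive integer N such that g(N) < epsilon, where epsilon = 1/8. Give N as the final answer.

For m > n >= 1: |a_m - a_n| = sum_{k=n+1}^m 1/k^3.
Use 1/k^3 <= 1/(k(k-1)) = 1/(k-1) - 1/k for k >= 2 (which holds since k^3 >= k^2 >= k(k-1) for k >= 2):
sum_{k=n+1}^m 1/k^3 <= sum_{k=n+1}^m (1/(k-1) - 1/k) = 1/n - 1/m <= 1/n.
By symmetry the same bound holds with n,m swapped, so |a_m - a_n| <= 1/min(m,n) = g(min(m,n)). Since g(n) -> 0, (a_n) is Cauchy.
Now solve g(N) < 1/8: 1/N < 1/8 <=> N > 1/(1/8) = 8.
The smallest integer strictly greater than 8 is N = 9.
Check: g(9) = 1/9 < 1/8; g(8) = 1/8 >= 1/8. So N = 9.

9


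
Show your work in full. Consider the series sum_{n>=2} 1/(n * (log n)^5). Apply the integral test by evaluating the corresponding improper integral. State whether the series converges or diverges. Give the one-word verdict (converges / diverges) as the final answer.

Let f(x) = 1/(x*log(x)^5). Then f is positive, continuous, and decreasing on [2, infinity), so the integral test applies.
Compute the improper integral int_{2}^infinity f(x) dx:
  antiderivative F(x) = -1/(4*log(x)^4).
  F(x) -> 0 as x -> infinity.  int = 0 - F(2) = 1/(4*log(2)^4) < infinity. By the integral test, the series converges.

converges


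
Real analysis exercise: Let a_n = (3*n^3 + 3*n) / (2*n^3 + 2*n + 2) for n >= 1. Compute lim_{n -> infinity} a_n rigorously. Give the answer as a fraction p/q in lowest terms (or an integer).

Divide numerator and denominator by n^3, the highest power:
numerator / n^3 = 3 + 3/n^2
denominator / n^3 = 2 + 2/n^2 + 2/n^3
As n -> infinity, all terms of the form c/n^k (k >= 1) tend to 0.
So numerator / n^3 -> 3 and denominator / n^3 -> 2.
Therefore lim a_n = 3/2.

3/2


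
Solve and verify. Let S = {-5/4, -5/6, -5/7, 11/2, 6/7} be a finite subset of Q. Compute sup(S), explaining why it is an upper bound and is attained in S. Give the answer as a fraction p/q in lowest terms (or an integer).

S is finite, so sup(S) = max(S).
Sorted decreasing:
11/2, 6/7, -5/7, -5/6, -5/4
The extremum is 11/2.
For every x in S, x <= 11/2. And 11/2 is in S, so it is attained.
Therefore sup(S) = 11/2.

11/2


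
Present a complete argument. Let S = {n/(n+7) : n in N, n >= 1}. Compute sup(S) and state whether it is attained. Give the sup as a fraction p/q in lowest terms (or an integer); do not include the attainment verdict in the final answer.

Analysis:
- Values: 1/8, 2/9, 3/10, 4/11, ... strictly increasing.
- Minimum is 1/8 (n=1); inf = 1/8 (attained).
- n/(n+7) = 1 - 7/(n+7) -> 1 from below as n -> infinity, and never equals 1.
- So sup = 1 (not attained).
Conclusion: sup(S) = 1, not attained in S.

1


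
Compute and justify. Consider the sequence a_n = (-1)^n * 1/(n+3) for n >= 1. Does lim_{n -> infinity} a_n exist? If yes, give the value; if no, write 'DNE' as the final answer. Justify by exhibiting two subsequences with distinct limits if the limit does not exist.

Examine the behaviour of a_n along subsequences.
Even-n subsequence a_{2k} = 1/(2k+3) -> 0. Odd-n subsequence a_{2k+1} = -1/(2k+4) -> 0. Both tend to 0, which suggests the limit is 0; verify directly.
|a_n - 0| = 1/(n+3) < 1/n for every n >= 1.
Given epsilon > 0, choose a positive integer N > 1/epsilon. Then for all n >= N, |a_n| < 1/n <= 1/N < epsilon.
So by the definition of the limit, lim a_n exists and equals 0.

0


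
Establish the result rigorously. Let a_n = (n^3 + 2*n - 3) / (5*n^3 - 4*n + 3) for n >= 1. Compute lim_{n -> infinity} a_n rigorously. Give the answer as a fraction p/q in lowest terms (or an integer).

Divide numerator and denominator by n^3, the highest power:
numerator / n^3 = 1 + 2/n^2 - 3/n^3
denominator / n^3 = 5 - 4/n^2 + 3/n^3
As n -> infinity, all terms of the form c/n^k (k >= 1) tend to 0.
So numerator / n^3 -> 1 and denominator / n^3 -> 5.
Therefore lim a_n = 1/5.

1/5


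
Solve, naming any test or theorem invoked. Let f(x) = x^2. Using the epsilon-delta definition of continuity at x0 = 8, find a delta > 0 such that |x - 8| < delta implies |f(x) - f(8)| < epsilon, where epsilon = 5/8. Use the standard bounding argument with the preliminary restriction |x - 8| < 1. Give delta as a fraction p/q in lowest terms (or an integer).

Factor: |x^2 - (8)^2| = |x - 8| * |x + 8|.
Impose |x - 8| < 1 first. Then |x + 8| = |(x - 8) + 2*(8)| <= |x - 8| + 2*|8| < 1 + 16 = 17.
So |x^2 - (8)^2| < delta * 17.
We need delta * 17 <= 5/8, i.e. delta <= 5/8/17 = 5/136.
Since 5/136 < 1, this is tighter than 1; take delta = 5/136.
So delta = 5/136 works.

5/136


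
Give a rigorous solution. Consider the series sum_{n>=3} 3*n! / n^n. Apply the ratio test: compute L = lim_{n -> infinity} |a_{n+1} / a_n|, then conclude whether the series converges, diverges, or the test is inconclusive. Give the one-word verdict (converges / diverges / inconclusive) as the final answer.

Let a_n denote the general term. Form the ratio a_{n+1}/a_n and simplify:
a_{n+1}/a_n = (n/(n + 1))^n
Take the limit as n -> infinity: L = exp(-1).
Since L = exp(-1) < 1, the ratio test implies the series converges.

converges


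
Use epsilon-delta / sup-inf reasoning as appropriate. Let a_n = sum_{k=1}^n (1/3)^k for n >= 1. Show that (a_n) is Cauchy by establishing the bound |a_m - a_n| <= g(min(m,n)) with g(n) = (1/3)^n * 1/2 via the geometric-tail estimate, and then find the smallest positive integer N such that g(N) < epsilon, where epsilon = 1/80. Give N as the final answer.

For m > n >= 1: |a_m - a_n| = sum_{k=n+1}^m (1/3)^k < sum_{k=n+1}^infinity (1/3)^k = (1/3)^(n+1) / (1 - 1/3) = (1/3)^n * (1/3) * (3/2) = (1/3)^n * 1/2.
So g(n) = (1/3)^n / 2. Since g(n) -> 0, (a_n) is Cauchy.
Now solve g(N) < 1/80: (1/3)^N / 2 < 1/80 <=> 3^N > 1 / (2 * 1/80) = 40.
Check powers of 3: 3^3 = 27 <= 40, 3^4 = 81 > 40.
So the smallest such N is 4. Check: g(4) = 1/(2 * 81) = 1/162 < 1/80.

4


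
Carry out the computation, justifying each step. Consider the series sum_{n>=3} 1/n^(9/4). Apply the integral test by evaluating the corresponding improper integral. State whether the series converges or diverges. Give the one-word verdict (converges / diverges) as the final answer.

Let f(x) = x^(-9/4). Then f is positive, continuous, and decreasing on [3, infinity), so the integral test applies.
Compute the improper integral int_{3}^infinity f(x) dx:
  antiderivative F(x) = -4/(5*x^(5/4)).
  As x -> infinity, F(x) -> 0 (since p = 9/4 > 1).
  So int = F(infinity) - F(3) = 0 - (-4*3^(3/4)/45) = 4*3^(3/4)/45.
  Finite, so by the integral test, the series converges.

converges


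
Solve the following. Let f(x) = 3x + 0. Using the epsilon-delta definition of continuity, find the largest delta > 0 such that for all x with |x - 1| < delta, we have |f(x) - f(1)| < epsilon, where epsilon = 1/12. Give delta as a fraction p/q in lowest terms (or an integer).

We compute f(1) = 3*(1) + 0 = 3.
|f(x) - f(1)| = |3x + 0 - (3)| = |3(x - 1)| = 3|x - 1|.
We need 3|x - 1| < 1/12, i.e. |x - 1| < 1/12 / 3 = 1/36.
So any delta <= 1/36 works. Conversely, if delta > 1/36, then x = 1 + 1/36 satisfies |x - 1| = 1/36 < delta but |f(x) - f(1)| = 3 * 1/36 = 1/12, which is not < 1/12; so no larger delta works.
Hence the largest such delta is 1/36.

1/36


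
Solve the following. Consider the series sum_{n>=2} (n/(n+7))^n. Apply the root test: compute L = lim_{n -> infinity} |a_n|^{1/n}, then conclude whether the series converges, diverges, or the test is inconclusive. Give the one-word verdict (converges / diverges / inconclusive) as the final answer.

Let a_n denote the general term. Form |a_n|^(1/n) and simplify:
|a_n|^(1/n) = n/(n + 7)
Take the limit as n -> infinity: L = 1.
Since L = 1, the root test is inconclusive. (In fact a_n = (n/(n+7))^n -> e^(-7) != 0, so the nth-term test shows divergence; but the root test itself gives no conclusion.)

inconclusive


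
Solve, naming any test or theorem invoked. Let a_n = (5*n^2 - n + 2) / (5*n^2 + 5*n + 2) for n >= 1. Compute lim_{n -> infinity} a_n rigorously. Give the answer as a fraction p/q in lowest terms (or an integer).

Divide numerator and denominator by n^2, the highest power:
numerator / n^2 = 5 - 1/n + 2/n^2
denominator / n^2 = 5 + 5/n + 2/n^2
As n -> infinity, all terms of the form c/n^k (k >= 1) tend to 0.
So numerator / n^2 -> 5 and denominator / n^2 -> 5.
Therefore lim a_n = 1.

1


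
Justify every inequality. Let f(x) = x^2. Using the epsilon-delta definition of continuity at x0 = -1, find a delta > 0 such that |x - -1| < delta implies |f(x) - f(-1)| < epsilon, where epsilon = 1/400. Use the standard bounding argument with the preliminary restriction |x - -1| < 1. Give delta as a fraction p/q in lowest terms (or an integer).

Factor: |x^2 - (-1)^2| = |x - -1| * |x + -1|.
Impose |x - -1| < 1 first. Then |x + -1| = |(x - -1) + 2*(-1)| <= |x - -1| + 2*|-1| < 1 + 2 = 3.
So |x^2 - (-1)^2| < delta * 3.
We need delta * 3 <= 1/400, i.e. delta <= 1/400/3 = 1/1200.
Since 1/1200 < 1, this is tighter than 1; take delta = 1/1200.
So delta = 1/1200 works.

1/1200


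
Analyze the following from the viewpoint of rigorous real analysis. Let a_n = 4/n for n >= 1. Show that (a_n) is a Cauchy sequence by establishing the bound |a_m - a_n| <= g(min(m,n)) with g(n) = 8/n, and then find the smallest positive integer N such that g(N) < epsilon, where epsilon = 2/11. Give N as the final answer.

For any m, n >= 1, by the triangle inequality:
|a_m - a_n| = |4/m - 4/n| <= 4*1/m + 4*1/n <= 8/min(m,n).
So g(n) = 8/n bounds the Cauchy difference. Since g(n) -> 0, (a_n) is Cauchy.
Now solve g(N) < 2/11: 8/N < 2/11 <=> N > 8 / (2/11) = 44.
The smallest integer strictly greater than 44 is N = 45.
Check: g(45) = 8/45 = 8/45 < 2/11; g(44) = 2/11 >= 2/11. So N = 45.

45


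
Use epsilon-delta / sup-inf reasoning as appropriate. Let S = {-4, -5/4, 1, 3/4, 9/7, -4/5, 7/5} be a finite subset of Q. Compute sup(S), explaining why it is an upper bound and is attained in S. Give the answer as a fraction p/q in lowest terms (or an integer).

S is finite, so sup(S) = max(S).
Sorted decreasing:
7/5, 9/7, 1, 3/4, -4/5, -5/4, -4
The extremum is 7/5.
For every x in S, x <= 7/5. And 7/5 is in S, so it is attained.
Therefore sup(S) = 7/5.

7/5


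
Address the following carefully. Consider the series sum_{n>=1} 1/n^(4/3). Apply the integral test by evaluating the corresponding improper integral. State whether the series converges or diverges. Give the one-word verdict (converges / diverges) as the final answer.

Let f(x) = x^(-4/3). Then f is positive, continuous, and decreasing on [1, infinity), so the integral test applies.
Compute the improper integral int_{1}^infinity f(x) dx:
  antiderivative F(x) = -3/x^(1/3).
  As x -> infinity, F(x) -> 0 (since p = 4/3 > 1).
  So int = F(infinity) - F(1) = 0 - (-3) = 3.
  Finite, so by the integral test, the series converges.

converges


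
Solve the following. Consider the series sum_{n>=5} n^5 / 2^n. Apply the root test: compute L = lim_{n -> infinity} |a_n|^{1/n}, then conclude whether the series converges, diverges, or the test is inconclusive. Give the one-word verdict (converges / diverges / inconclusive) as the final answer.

Let a_n denote the general term. Form |a_n|^(1/n) and simplify:
|a_n|^(1/n) = n^(5/n)/2
Take the limit as n -> infinity: L = 1/2.
Since L = 1/2 < 1, the root test implies convergence.

converges


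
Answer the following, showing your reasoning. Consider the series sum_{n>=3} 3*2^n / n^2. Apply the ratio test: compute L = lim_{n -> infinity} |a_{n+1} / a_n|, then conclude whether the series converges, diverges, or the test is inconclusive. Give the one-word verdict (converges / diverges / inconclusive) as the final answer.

Let a_n denote the general term. Form the ratio a_{n+1}/a_n and simplify:
a_{n+1}/a_n = 2*n^2/(n + 1)^2
Take the limit as n -> infinity: L = 2.
Since L = 2 > 1 (or L = infinity), the ratio test implies the series diverges.

diverges


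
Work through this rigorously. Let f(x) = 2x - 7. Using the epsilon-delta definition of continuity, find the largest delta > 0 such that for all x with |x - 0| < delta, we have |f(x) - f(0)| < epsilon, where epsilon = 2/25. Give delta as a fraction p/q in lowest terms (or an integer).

We compute f(0) = 2*(0) - 7 = -7.
|f(x) - f(0)| = |2x - 7 - (-7)| = |2(x - 0)| = 2|x - 0|.
We need 2|x - 0| < 2/25, i.e. |x - 0| < 2/25 / 2 = 1/25.
So any delta <= 1/25 works. Conversely, if delta > 1/25, then x = 0 + 1/25 satisfies |x - 0| = 1/25 < delta but |f(x) - f(0)| = 2 * 1/25 = 2/25, which is not < 2/25; so no larger delta works.
Hence the largest such delta is 1/25.

1/25


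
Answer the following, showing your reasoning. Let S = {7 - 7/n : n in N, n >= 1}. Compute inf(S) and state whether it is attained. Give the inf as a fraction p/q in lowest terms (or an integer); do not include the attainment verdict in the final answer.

Analysis:
- Values: 0, 7/2, 14/3, 21/4, ... strictly increasing.
- Minimum is 0 (n=1); inf = 0 (attained).
- 7 - 7/n -> 7 from below; sup = 7, not attained.
Conclusion: inf(S) = 0, attained in S.

0


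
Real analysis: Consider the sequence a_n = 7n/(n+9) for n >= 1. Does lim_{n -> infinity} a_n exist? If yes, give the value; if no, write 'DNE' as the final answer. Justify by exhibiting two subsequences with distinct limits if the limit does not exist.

Examine the behaviour of a_n along subsequences.
Even-n subsequence a_{2k} = 7(2k)/(2k+9) -> 7. Odd-n subsequence a_{2k+1} = 7(2k+1)/(2k+10) -> 7. Both tend to 7, which suggests the limit is 7; verify directly.
|a_n - 7| = |7n - 7(n+9)| / (n+9) = 63/(n+9) < 63/n for every n >= 1.
Given epsilon > 0, choose a positive integer N > 63/epsilon. Then for all n >= N, |a_n - 7| < 63/n <= 63/N < epsilon.
So by the definition of the limit, lim a_n exists and equals 7.

7


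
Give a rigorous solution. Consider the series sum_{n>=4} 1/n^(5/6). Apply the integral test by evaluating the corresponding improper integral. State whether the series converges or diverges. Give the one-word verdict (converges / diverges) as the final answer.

Let f(x) = x^(-5/6). Then f is positive, continuous, and decreasing on [4, infinity), so the integral test applies.
Compute the improper integral int_{4}^infinity f(x) dx:
  antiderivative F(x) = 6*x^(1/6).
  As x -> infinity, F(x) -> infinity (since p = 5/6 < 1).
  So the integral diverges. By the integral test, the series diverges.

diverges


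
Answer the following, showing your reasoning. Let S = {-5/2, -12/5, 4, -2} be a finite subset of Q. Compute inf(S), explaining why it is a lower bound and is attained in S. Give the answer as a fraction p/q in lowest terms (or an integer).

S is finite, so inf(S) = min(S).
Sorted increasing:
-5/2, -12/5, -2, 4
The extremum is -5/2.
For every x in S, x >= -5/2. And -5/2 is in S, so it is attained.
Therefore inf(S) = -5/2.

-5/2


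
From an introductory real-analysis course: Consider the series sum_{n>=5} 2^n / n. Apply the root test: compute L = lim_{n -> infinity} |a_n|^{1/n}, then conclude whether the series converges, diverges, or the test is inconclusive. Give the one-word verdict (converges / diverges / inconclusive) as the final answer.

Let a_n denote the general term. Form |a_n|^(1/n) and simplify:
|a_n|^(1/n) = 2/n^(1/n)
Take the limit as n -> infinity: L = 2.
Since L = 2 > 1, the root test implies divergence.

diverges


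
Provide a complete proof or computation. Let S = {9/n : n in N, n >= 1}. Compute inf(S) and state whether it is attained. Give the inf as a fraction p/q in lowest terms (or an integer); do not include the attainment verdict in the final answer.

Analysis:
- Values: 9, 9/2, 3, 9/4, ... strictly decreasing.
- The maximum is 9 (n=1); sup = 9 (attained).
- The set is bounded below by 0; 9/n -> 0 so 0 is the greatest lower bound.
- 0 is not in the set, so inf = 0 is not attained.
Conclusion: inf(S) = 0, not attained in S.

0


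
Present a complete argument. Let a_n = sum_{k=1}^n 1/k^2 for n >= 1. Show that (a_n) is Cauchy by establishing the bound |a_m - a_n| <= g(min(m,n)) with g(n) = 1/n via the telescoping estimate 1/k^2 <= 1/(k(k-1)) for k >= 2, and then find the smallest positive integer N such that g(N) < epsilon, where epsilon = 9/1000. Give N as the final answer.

For m > n >= 1: |a_m - a_n| = sum_{k=n+1}^m 1/k^2.
Use 1/k^2 <= 1/(k(k-1)) = 1/(k-1) - 1/k for k >= 2:
sum_{k=n+1}^m 1/k^2 <= sum_{k=n+1}^m (1/(k-1) - 1/k) = 1/n - 1/m <= 1/n.
By symmetry the same bound holds with n,m swapped, so |a_m - a_n| <= 1/min(m,n) = g(min(m,n)). Since g(n) -> 0, (a_n) is Cauchy.
Now solve g(N) < 9/1000: 1/N < 9/1000 <=> N > 1/(9/1000) = 1000/9.
The smallest integer strictly greater than 1000/9 is N = 112.
Check: g(112) = 1/112 < 9/1000; g(111) = 1/111 >= 9/1000. So N = 112.

112


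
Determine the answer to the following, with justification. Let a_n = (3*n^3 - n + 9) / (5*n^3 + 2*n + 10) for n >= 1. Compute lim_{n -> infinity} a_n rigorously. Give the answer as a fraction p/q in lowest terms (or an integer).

Divide numerator and denominator by n^3, the highest power:
numerator / n^3 = 3 - 1/n^2 + 9/n^3
denominator / n^3 = 5 + 2/n^2 + 10/n^3
As n -> infinity, all terms of the form c/n^k (k >= 1) tend to 0.
So numerator / n^3 -> 3 and denominator / n^3 -> 5.
Therefore lim a_n = 3/5.

3/5


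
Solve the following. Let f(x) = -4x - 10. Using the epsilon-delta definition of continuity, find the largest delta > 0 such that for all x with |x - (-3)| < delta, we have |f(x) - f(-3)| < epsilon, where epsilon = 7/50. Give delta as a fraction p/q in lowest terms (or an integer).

We compute f(-3) = -4*(-3) - 10 = 2.
|f(x) - f(-3)| = |-4x - 10 - (2)| = |-4(x - (-3))| = 4|x - (-3)|.
We need 4|x - (-3)| < 7/50, i.e. |x - (-3)| < 7/50 / 4 = 7/200.
So any delta <= 7/200 works. Conversely, if delta > 7/200, then x = -3 + 7/200 satisfies |x - (-3)| = 7/200 < delta but |f(x) - f(-3)| = 4 * 7/200 = 7/50, which is not < 7/50; so no larger delta works.
Hence the largest such delta is 7/200.

7/200


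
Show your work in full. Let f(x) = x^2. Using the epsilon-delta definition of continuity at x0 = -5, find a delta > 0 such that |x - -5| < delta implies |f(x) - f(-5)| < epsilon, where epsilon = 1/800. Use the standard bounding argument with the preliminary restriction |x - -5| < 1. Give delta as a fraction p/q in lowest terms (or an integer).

Factor: |x^2 - (-5)^2| = |x - -5| * |x + -5|.
Impose |x - -5| < 1 first. Then |x + -5| = |(x - -5) + 2*(-5)| <= |x - -5| + 2*|-5| < 1 + 10 = 11.
So |x^2 - (-5)^2| < delta * 11.
We need delta * 11 <= 1/800, i.e. delta <= 1/800/11 = 1/8800.
Since 1/8800 < 1, this is tighter than 1; take delta = 1/8800.
So delta = 1/8800 works.

1/8800


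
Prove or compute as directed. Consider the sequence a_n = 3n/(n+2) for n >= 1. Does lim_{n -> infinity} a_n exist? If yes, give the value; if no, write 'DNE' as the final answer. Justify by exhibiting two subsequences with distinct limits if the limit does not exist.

Examine the behaviour of a_n along subsequences.
Even-n subsequence a_{2k} = 3(2k)/(2k+2) -> 3. Odd-n subsequence a_{2k+1} = 3(2k+1)/(2k+3) -> 3. Both tend to 3, which suggests the limit is 3; verify directly.
|a_n - 3| = |3n - 3(n+2)| / (n+2) = 6/(n+2) < 6/n for every n >= 1.
Given epsilon > 0, choose a positive integer N > 6/epsilon. Then for all n >= N, |a_n - 3| < 6/n <= 6/N < epsilon.
So by the definition of the limit, lim a_n exists and equals 3.

3


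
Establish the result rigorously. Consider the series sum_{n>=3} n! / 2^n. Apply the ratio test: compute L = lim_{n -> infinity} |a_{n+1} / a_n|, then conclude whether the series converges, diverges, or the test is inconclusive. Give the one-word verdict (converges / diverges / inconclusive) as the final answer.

Let a_n denote the general term. Form the ratio a_{n+1}/a_n and simplify:
a_{n+1}/a_n = n/2 + 1/2
Take the limit as n -> infinity: L = infinity.
Since L = infinity > 1 (or L = infinity), the ratio test implies the series diverges.

diverges


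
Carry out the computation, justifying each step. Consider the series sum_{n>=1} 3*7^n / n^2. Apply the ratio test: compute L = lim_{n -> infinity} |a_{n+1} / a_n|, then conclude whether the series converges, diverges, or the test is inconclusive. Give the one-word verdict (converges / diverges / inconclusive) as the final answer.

Let a_n denote the general term. Form the ratio a_{n+1}/a_n and simplify:
a_{n+1}/a_n = 7*n^2/(n + 1)^2
Take the limit as n -> infinity: L = 7.
Since L = 7 > 1 (or L = infinity), the ratio test implies the series diverges.

diverges


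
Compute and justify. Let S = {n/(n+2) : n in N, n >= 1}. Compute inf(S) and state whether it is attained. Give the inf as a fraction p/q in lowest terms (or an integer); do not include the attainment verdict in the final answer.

Analysis:
- Values: 1/3, 1/2, 3/5, 2/3, ... strictly increasing.
- Minimum is 1/3 (n=1); inf = 1/3 (attained).
- n/(n+2) = 1 - 2/(n+2) -> 1 from below as n -> infinity, and never equals 1.
- So sup = 1 (not attained).
Conclusion: inf(S) = 1/3, attained in S.

1/3


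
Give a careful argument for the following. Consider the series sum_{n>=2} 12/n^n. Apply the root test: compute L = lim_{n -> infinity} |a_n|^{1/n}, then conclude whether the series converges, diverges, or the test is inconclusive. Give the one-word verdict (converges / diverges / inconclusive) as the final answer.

Let a_n denote the general term. Form |a_n|^(1/n) and simplify:
|a_n|^(1/n) = 12^(1/n)/n
Take the limit as n -> infinity: L = 0.
Since L = 0 < 1, the root test implies convergence.

converges


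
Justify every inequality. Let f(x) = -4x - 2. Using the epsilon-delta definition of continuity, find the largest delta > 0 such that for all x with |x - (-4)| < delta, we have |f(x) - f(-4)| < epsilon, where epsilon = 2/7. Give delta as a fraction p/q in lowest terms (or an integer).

We compute f(-4) = -4*(-4) - 2 = 14.
|f(x) - f(-4)| = |-4x - 2 - (14)| = |-4(x - (-4))| = 4|x - (-4)|.
We need 4|x - (-4)| < 2/7, i.e. |x - (-4)| < 2/7 / 4 = 1/14.
So any delta <= 1/14 works. Conversely, if delta > 1/14, then x = -4 + 1/14 satisfies |x - (-4)| = 1/14 < delta but |f(x) - f(-4)| = 4 * 1/14 = 2/7, which is not < 2/7; so no larger delta works.
Hence the largest such delta is 1/14.

1/14


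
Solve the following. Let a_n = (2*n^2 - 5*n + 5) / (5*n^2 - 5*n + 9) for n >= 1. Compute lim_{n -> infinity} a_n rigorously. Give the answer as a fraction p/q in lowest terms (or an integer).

Divide numerator and denominator by n^2, the highest power:
numerator / n^2 = 2 - 5/n + 5/n^2
denominator / n^2 = 5 - 5/n + 9/n^2
As n -> infinity, all terms of the form c/n^k (k >= 1) tend to 0.
So numerator / n^2 -> 2 and denominator / n^2 -> 5.
Therefore lim a_n = 2/5.

2/5


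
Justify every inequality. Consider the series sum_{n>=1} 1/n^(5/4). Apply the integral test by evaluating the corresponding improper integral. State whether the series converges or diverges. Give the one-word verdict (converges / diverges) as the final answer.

Let f(x) = x^(-5/4). Then f is positive, continuous, and decreasing on [1, infinity), so the integral test applies.
Compute the improper integral int_{1}^infinity f(x) dx:
  antiderivative F(x) = -4/x^(1/4).
  As x -> infinity, F(x) -> 0 (since p = 5/4 > 1).
  So int = F(infinity) - F(1) = 0 - (-4) = 4.
  Finite, so by the integral test, the series converges.

converges


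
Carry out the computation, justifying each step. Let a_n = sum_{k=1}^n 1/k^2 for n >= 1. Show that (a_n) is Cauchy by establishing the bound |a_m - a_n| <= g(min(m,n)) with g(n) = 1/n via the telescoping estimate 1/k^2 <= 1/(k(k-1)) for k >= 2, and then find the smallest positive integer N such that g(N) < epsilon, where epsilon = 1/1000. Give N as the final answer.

For m > n >= 1: |a_m - a_n| = sum_{k=n+1}^m 1/k^2.
Use 1/k^2 <= 1/(k(k-1)) = 1/(k-1) - 1/k for k >= 2:
sum_{k=n+1}^m 1/k^2 <= sum_{k=n+1}^m (1/(k-1) - 1/k) = 1/n - 1/m <= 1/n.
By symmetry the same bound holds with n,m swapped, so |a_m - a_n| <= 1/min(m,n) = g(min(m,n)). Since g(n) -> 0, (a_n) is Cauchy.
Now solve g(N) < 1/1000: 1/N < 1/1000 <=> N > 1/(1/1000) = 1000.
The smallest integer strictly greater than 1000 is N = 1001.
Check: g(1001) = 1/1001 < 1/1000; g(1000) = 1/1000 >= 1/1000. So N = 1001.

1001


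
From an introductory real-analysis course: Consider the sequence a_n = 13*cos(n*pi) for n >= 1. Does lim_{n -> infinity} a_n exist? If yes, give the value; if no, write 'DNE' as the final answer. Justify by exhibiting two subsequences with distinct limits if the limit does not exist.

Examine the behaviour of a_n along subsequences.
cos(n*pi) = (-1)^n, so a_n = 13*(-1)^n. a_{2k} = 13 -> 13. a_{2k+1} = -13 -> -13.
Since these two subsequential limits are 13 and -13, distinct, the full sequence cannot converge (a convergent sequence has all subsequences tending to the same limit). So lim a_n does not exist.

DNE


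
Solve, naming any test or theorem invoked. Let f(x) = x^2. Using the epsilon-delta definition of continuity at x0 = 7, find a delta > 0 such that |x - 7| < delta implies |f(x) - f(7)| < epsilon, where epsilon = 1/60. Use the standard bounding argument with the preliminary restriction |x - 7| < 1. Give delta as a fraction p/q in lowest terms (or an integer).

Factor: |x^2 - (7)^2| = |x - 7| * |x + 7|.
Impose |x - 7| < 1 first. Then |x + 7| = |(x - 7) + 2*(7)| <= |x - 7| + 2*|7| < 1 + 14 = 15.
So |x^2 - (7)^2| < delta * 15.
We need delta * 15 <= 1/60, i.e. delta <= 1/60/15 = 1/900.
Since 1/900 < 1, this is tighter than 1; take delta = 1/900.
So delta = 1/900 works.

1/900


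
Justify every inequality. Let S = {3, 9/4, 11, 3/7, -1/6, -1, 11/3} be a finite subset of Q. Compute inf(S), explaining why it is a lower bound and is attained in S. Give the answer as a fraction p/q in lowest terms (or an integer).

S is finite, so inf(S) = min(S).
Sorted increasing:
-1, -1/6, 3/7, 9/4, 3, 11/3, 11
The extremum is -1.
For every x in S, x >= -1. And -1 is in S, so it is attained.
Therefore inf(S) = -1.

-1


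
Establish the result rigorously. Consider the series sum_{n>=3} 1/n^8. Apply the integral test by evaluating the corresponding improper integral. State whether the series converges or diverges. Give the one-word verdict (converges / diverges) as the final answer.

Let f(x) = x^(-8). Then f is positive, continuous, and decreasing on [3, infinity), so the integral test applies.
Compute the improper integral int_{3}^infinity f(x) dx:
  antiderivative F(x) = -1/(7*x^7).
  As x -> infinity, F(x) -> 0 (since p = 8 > 1).
  So int = F(infinity) - F(3) = 0 - (-1/15309) = 1/15309.
  Finite, so by the integral test, the series converges.

converges


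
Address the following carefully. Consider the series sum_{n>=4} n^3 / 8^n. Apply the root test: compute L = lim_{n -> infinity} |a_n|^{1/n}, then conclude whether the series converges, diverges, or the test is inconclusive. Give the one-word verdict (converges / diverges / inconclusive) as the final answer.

Let a_n denote the general term. Form |a_n|^(1/n) and simplify:
|a_n|^(1/n) = n^(3/n)/8
Take the limit as n -> infinity: L = 1/8.
Since L = 1/8 < 1, the root test implies convergence.

converges


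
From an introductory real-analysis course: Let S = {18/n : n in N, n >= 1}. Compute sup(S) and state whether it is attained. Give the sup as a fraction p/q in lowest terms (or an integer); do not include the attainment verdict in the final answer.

Analysis:
- Values: 18, 9, 6, 9/2, ... strictly decreasing.
- The maximum is 18 (n=1); sup = 18 (attained).
- The set is bounded below by 0; 18/n -> 0 so 0 is the greatest lower bound.
- 0 is not in the set, so inf = 0 is not attained.
Conclusion: sup(S) = 18, attained in S.

18


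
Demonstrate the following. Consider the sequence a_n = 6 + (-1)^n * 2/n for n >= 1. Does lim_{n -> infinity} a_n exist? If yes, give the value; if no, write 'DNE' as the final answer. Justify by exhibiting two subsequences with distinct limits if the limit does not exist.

Examine the behaviour of a_n along subsequences.
Even-n subsequence a_{2k} = 6 + 2/(2k) -> 6. Odd-n subsequence a_{2k+1} = 6 - 2/(2k+1) -> 6. Both tend to 6, which suggests the limit is 6; verify directly.
|a_n - 6| = |(-1)^n * 2/n| = 2/n for every n >= 1.
Given epsilon > 0, choose a positive integer N > 2/epsilon. Then for all n >= N, |a_n - 6| = 2/n <= 2/N < epsilon.
So by the definition of the limit, lim a_n exists and equals 6.

6


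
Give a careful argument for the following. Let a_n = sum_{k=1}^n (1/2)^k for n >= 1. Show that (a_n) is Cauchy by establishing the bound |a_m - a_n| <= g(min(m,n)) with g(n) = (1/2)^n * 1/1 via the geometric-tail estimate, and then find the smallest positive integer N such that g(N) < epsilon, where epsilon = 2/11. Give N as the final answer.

For m > n >= 1: |a_m - a_n| = sum_{k=n+1}^m (1/2)^k < sum_{k=n+1}^infinity (1/2)^k = (1/2)^(n+1) / (1 - 1/2) = (1/2)^n * (1/2) * (2/1) = (1/2)^n * 1/1.
So g(n) = (1/2)^n / 1. Since g(n) -> 0, (a_n) is Cauchy.
Now solve g(N) < 2/11: (1/2)^N / 1 < 2/11 <=> 2^N > 1 / (1 * 2/11) = 11/2.
Check powers of 2: 2^2 = 4 <= 11/2, 2^3 = 8 > 11/2.
So the smallest such N is 3. Check: g(3) = 1/(1 * 8) = 1/8 < 2/11.

3


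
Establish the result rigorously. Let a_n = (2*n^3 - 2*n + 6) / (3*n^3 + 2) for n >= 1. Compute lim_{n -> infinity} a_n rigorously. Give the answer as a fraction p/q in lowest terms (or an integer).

Divide numerator and denominator by n^3, the highest power:
numerator / n^3 = 2 - 2/n^2 + 6/n^3
denominator / n^3 = 3 + 2/n^3
As n -> infinity, all terms of the form c/n^k (k >= 1) tend to 0.
So numerator / n^3 -> 2 and denominator / n^3 -> 3.
Therefore lim a_n = 2/3.

2/3
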